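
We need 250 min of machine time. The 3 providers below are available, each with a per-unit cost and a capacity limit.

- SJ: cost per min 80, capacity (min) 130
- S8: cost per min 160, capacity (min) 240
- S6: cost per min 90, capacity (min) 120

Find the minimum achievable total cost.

Use providers in increasing cost order.
SJ (80): use full 130 → 120 min to go.
S6 at 90: take all 120 min → 0 still needed.
S8: unused.
Cost = 130×80 + 120×90 = 21200.

21200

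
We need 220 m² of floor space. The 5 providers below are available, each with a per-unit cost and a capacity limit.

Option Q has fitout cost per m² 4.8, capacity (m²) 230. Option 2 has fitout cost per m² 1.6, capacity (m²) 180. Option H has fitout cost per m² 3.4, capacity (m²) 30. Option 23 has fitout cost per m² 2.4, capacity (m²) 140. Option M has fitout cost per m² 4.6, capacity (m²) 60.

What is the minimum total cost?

384

Use providers in increasing cost order.
Option 2 at 1.6: take all 180 m² — 40 still needed.
Take 40 from Option 23 at 2.4 to finish.
Option H, Option M, Option Q: unused.
Cost = 180×1.6 + 40×2.4 = 384.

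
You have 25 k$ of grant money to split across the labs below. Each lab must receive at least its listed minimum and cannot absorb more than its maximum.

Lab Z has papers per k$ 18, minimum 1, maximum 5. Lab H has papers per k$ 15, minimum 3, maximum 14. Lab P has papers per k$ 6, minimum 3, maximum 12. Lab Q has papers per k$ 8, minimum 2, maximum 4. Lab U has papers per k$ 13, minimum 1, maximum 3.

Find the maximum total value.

347

Meeting every minimum uses 1+3+3+2+1 = 10 k$, leaving 15.
Rank by papers per k$: Lab Z 18 > Lab H 15 > Lab U 13 > Lab Q 8 > Lab P 6.
Give Lab Z 4 more to hit its cap of 5 ; 11 left.
Lab H: +11 to 14 (cap) ; 0 left.
Total = 18×5 + 15×14 + 6×3 + 8×2 + 13×1 = 347.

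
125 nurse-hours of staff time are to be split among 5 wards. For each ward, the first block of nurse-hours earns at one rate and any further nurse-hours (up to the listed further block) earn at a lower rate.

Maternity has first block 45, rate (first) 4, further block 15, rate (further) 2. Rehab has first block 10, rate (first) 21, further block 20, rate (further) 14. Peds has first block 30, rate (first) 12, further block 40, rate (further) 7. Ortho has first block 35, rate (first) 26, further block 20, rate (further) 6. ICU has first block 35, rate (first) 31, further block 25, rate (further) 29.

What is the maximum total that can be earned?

3210

Rank every tier by rate: ICU/tier1 31 > ICU/tier2 29 > Ortho/tier1 26 > Rehab/tier1 21 > Rehab/tier2 14 > Peds/tier1 12 > Peds/tier2 7 > Ortho/tier2 6 > Maternity/tier1 4 > Maternity/tier2 2.
ICU tier1 at 31: fill all 35 → 90 left.
Fill ICU tier2 block (25 at 29) → 65 left.
Fill Ortho tier1 block (35 at 26) → 30 left.
Rehab tier1 at 21: fill all 10 → 20 left.
Rehab tier2 at 14: fill all 20 → 0 left.
Total = 31×35 + 29×25 + 26×35 + 21×10 + 14×20 = 3210.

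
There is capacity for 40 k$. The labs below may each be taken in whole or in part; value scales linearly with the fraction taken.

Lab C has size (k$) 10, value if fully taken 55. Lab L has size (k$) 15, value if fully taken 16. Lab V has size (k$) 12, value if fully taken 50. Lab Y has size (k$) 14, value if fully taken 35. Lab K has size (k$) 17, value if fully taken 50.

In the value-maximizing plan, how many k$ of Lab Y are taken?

1

Sort by value density: Lab C 55/10≈5.5, Lab V 50/12≈4.17, Lab K 50/17≈2.94, Lab Y 35/14≈2.5, Lab L 16/15≈1.07.
All 10 k$ of Lab C fit (value 55) ; 30 remain.
Take all of Lab V (12 k$, value 50) ; 18 k$ left.
Lab K: take in full, 17 k$ for value 50 ; 1 left.
Fill the last 1 k$ with part of Lab Y: 1/14 of it earns 2.5.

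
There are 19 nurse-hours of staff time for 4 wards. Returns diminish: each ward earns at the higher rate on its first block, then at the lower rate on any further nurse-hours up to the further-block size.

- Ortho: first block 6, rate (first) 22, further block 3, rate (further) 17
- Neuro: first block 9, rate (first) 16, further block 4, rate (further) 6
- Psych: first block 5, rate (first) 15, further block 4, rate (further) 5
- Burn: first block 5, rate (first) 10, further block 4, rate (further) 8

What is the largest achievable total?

Order all 8 blocks by rate: Ortho/first 22 > Ortho/second 17 > Neuro/first 16 > Psych/first 15 > Burn/first 10 > Burn/second 8 > Neuro/second 6 > Psych/second 5.
Ortho/first (22): +6 — 13 left.
Fill Ortho second block (3 at 17) — 10 left.
Neuro/first (16): +9 — 1 left.
Psych/first: +1 of 5 at 15; pool empty.
Total = 22×6 + 17×3 + 16×9 + 15×1 = 342.

342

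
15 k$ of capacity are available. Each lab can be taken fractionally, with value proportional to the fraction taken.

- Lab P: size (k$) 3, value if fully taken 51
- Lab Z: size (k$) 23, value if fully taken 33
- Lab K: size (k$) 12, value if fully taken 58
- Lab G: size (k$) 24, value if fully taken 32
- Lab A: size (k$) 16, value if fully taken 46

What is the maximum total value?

109

Best value per unit of size first: Lab P 51/3≈17, Lab K 58/12≈4.83, Lab A 46/16≈2.88, Lab Z 33/23≈1.43, Lab G 32/24≈1.33.
All 3 k$ of Lab P fit (value 51) ; 12 remain.
Take all of Lab K (12 k$, value 58) ; 0 k$ left.
Total value = 109.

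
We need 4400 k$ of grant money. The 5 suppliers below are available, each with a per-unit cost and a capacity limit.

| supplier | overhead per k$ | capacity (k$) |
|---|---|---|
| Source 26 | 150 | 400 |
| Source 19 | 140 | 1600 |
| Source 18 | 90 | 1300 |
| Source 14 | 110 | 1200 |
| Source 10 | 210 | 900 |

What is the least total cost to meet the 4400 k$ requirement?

Cheapest first:
Source 18 at 90: take all 1300 k$ ; 3100 still needed.
Source 14 at 110: take all 1200 k$ ; 1900 still needed.
Take 1600 from Source 19 at 140 ; need 300 more.
Take 300 from Source 26 at 150 to finish.
Source 10: unused.
Cost = 1300×90 + 1200×110 + 1600×140 + 300×150 = 518000.

518000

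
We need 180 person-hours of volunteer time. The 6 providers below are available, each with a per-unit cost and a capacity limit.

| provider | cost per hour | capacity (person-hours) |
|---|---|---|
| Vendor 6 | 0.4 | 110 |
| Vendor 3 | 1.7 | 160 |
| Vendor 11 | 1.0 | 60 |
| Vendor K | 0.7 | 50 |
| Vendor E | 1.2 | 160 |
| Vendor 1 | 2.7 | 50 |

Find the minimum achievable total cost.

99

Fill from the cheapest provider first.
Vendor 6 (0.4): use full 110 ; 70 person-hours to go.
Vendor K (0.7): use full 50 ; 20 person-hours to go.
Vendor 11 at 1.0: take 20 of its 60 ; requirement met.
Vendor E, Vendor 3, Vendor 1: unused.
Cost = 110×0.4 + 50×0.7 + 20×1.0 = 99.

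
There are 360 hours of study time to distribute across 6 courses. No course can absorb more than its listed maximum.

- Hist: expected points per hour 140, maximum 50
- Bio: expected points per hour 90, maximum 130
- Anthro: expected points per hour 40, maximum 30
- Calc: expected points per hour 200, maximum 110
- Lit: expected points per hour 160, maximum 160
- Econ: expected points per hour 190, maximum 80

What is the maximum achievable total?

64200

Highest expected points per hour first: Calc 200 > Econ 190 > Lit 160 > Hist 140 > Bio 90 > Anthro 40.
Calc takes 110 to reach its cap of 110 → 250 left.
Econ takes 80 to reach its cap of 80 → 170 left.
Lit: +160 to 160 (cap) → 10 left.
Hist has room for 50 but only 10 remain, so it gets 10.
Total = 140×10 + 200×110 + 160×160 + 190×80 = 64200.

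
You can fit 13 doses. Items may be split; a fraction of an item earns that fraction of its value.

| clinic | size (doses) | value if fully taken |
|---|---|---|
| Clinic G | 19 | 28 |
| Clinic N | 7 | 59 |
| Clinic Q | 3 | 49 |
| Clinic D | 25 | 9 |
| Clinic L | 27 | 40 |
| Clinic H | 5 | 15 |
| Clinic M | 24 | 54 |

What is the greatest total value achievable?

Rank by value-to-size ratio: Clinic Q 49/3≈16.3, Clinic N 59/7≈8.43, Clinic H 15/5≈3, Clinic M 54/24≈2.25, Clinic L 40/27≈1.48, Clinic G 28/19≈1.47, Clinic D 9/25≈0.36.
All 3 doses of Clinic Q fit (value 49) — 10 remain.
Take all of Clinic N (7 doses, value 59) — 3 doses left.
Only 3 doses remain; take 3/5 of Clinic H for value 15×3/5 = 9.
Total value = 117.

117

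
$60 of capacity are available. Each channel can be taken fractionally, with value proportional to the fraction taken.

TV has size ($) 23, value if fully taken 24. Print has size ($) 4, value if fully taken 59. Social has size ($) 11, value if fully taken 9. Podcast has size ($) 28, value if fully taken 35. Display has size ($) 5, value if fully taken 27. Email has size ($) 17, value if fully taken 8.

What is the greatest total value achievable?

145

Rank by value-to-size ratio: Print 59/4≈14.8, Display 27/5≈5.4, Podcast 35/28≈1.25, TV 24/23≈1.04, Social 9/11≈0.818, Email 8/17≈0.471.
All 4 $ of Print fit (value 59) → 56 remain.
All 5 $ of Display fit (value 27) → 51 remain.
Podcast: take in full, 28 $ for value 35 → 23 left.
All 23 $ of TV fit (value 24) → 0 remain.
Total value = 145.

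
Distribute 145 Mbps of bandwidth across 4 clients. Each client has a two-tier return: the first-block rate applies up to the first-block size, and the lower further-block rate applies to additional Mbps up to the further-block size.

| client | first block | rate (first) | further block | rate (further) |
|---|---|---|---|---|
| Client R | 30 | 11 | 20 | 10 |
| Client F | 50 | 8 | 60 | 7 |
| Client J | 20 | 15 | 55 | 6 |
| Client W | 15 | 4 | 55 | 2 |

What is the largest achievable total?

Treat each block as its own option and order by rate: Client J/first 15 > Client R/first 11 > Client R/second 10 > Client F/first 8 > Client F/second 7 > Client J/second 6 > Client W/first 4 > Client W/second 2.
Client J/first (15): +20 ; 125 left.
Client R first at 11: fill all 30 ; 95 left.
Client R second at 10: fill all 20 ; 75 left.
Client F/first (8): +50 ; 25 left.
Client F second at 7: only 25 left, fill 25.
Total = 15×20 + 11×30 + 10×20 + 8×50 + 7×25 = 1405.

1405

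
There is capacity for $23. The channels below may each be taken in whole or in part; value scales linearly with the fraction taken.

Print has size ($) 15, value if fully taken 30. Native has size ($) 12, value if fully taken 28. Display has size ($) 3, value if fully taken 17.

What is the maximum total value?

61

Rank by value-to-size ratio: Display 17/3≈5.67, Native 28/12≈2.33, Print 30/15≈2.
Take all of Display (3 $, value 17) ; 20 $ left.
All 12 $ of Native fit (value 28) ; 8 remain.
Fill the last 8 $ with part of Print: 8/15 of it earns 16.
Total value = 61.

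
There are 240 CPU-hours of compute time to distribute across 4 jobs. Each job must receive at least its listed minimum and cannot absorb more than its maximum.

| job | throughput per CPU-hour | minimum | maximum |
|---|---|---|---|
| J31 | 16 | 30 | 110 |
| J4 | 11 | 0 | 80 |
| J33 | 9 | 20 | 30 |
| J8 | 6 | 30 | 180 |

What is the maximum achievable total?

3000

Meeting every minimum uses 30+0+20+30 = 80 CPU-hours, leaving 160.
Rank by throughput per CPU-hour: J31 16 > J4 11 > J33 9 > J8 6.
J31 takes 80 more to reach its cap of 110 → 80 left.
J4 takes 80 more to reach its cap of 80 → 0 left.
Total = 16×110 + 11×80 + 9×20 + 6×30 = 3000.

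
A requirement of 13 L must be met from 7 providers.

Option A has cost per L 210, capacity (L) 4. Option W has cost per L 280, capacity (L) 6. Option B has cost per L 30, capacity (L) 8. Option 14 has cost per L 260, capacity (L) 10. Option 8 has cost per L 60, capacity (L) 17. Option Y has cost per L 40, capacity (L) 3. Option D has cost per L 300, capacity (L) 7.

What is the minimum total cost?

480

Use providers in increasing cost order.
Option B at 30: take all 8 L ; 5 still needed.
Take 3 from Option Y at 40 ; need 2 more.
Take 2 from Option 8 at 60 to finish.
Option A, Option 14, Option W, Option D: unused.
Cost = 8×30 + 3×40 + 2×60 = 480.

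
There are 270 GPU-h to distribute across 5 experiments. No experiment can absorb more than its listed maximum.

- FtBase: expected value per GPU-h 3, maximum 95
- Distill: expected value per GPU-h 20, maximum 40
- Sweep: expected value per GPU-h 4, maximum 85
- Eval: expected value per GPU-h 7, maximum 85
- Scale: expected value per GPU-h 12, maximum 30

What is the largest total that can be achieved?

Rank by expected value per GPU-h: Distill 20 > Scale 12 > Eval 7 > Sweep 4 > FtBase 3.
Give Distill 40 to hit its cap of 40 → 230 left.
Scale takes 30 to reach its cap of 30 → 200 left.
Eval takes 85 to reach its cap of 85 → 115 left.
Give Sweep 85 to hit its cap of 85 → 30 left.
FtBase: +30 (room for 95) → 30. Pool exhausted.
Total = 3×30 + 20×40 + 4×85 + 7×85 + 12×30 = 2185.

2185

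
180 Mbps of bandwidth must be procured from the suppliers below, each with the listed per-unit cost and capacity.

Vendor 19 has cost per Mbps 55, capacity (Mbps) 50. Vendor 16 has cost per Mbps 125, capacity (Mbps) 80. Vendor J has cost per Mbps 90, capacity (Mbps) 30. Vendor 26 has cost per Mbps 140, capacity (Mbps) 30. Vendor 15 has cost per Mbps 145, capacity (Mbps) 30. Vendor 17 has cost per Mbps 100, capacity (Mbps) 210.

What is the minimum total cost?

Cheapest first:
Vendor 19 (55): use full 50 → 130 Mbps to go.
Take 30 from Vendor J at 90 → need 100 more.
Vendor 17 (100): take the remaining 100 → done.
Vendor 16, Vendor 26, Vendor 15: unused.
Cost = 50×55 + 30×90 + 100×100 = 15450.

15450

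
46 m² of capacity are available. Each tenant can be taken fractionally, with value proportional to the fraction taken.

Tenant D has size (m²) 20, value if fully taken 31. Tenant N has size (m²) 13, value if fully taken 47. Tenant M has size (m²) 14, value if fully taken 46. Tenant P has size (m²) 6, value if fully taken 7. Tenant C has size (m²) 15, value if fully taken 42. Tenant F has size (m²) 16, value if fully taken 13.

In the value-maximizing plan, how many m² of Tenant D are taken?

4

Best value per unit of size first: Tenant N 47/13≈3.62, Tenant M 46/14≈3.29, Tenant C 42/15≈2.8, Tenant D 31/20≈1.55, Tenant P 7/6≈1.17, Tenant F 13/16≈0.812.
All 13 m² of Tenant N fit (value 47) → 33 remain.
Take all of Tenant M (14 m², value 46) → 19 m² left.
Take all of Tenant C (15 m², value 42) → 4 m² left.
Only 4 m² remain; take 4/20 of Tenant D for value 31×4/20 = 6.2.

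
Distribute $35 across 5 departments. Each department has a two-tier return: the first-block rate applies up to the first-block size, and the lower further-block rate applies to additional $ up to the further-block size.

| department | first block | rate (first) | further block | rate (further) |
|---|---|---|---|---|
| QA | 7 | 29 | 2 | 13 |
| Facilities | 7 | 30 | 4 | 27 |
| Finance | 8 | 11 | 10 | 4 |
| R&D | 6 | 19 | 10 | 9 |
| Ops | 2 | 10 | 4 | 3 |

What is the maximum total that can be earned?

Order all 10 blocks by rate: Facilities/tier1 30 > QA/tier1 29 > Facilities/tier2 27 > R&D/tier1 19 > QA/tier2 13 > Finance/tier1 11 > Ops/tier1 10 > R&D/tier2 9 > Finance/tier2 4 > Ops/tier2 3.
Facilities tier1 at 30: fill all 7 ; 28 left.
QA tier1 at 29: fill all 7 ; 21 left.
Fill Facilities tier2 block (4 at 27) ; 17 left.
R&D tier1 at 19: fill all 6 ; 11 left.
Fill QA tier2 block (2 at 13) ; 9 left.
Finance/tier1 (11): +8 ; 1 left.
Ops/tier1: +1 of 2 at 10; pool empty.
Total = 30×7 + 29×7 + 27×4 + 19×6 + 13×2 + 11×8 + 10×1 = 759.

759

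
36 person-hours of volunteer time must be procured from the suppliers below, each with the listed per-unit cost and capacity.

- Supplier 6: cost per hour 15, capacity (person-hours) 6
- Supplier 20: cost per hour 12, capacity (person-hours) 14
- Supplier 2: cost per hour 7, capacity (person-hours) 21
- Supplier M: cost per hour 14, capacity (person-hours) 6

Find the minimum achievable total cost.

Fill from the cheapest supplier first.
Supplier 2 at 7: take all 21 person-hours — 15 still needed.
Supplier 20 at 12: take all 14 person-hours — 1 still needed.
Supplier M at 14: take 1 of its 6 — requirement met.
Supplier 6: unused.
Cost = 21×7 + 14×12 + 1×14 = 329.

329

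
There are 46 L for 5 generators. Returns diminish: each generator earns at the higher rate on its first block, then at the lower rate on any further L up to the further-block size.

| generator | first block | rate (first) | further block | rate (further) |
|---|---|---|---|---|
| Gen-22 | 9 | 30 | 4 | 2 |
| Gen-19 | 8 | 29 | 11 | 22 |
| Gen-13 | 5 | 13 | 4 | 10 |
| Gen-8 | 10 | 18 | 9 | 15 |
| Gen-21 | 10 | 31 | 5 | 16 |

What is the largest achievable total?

Rank every tier by rate: Gen-21/tier1 31 > Gen-22/tier1 30 > Gen-19/tier1 29 > Gen-19/tier2 22 > Gen-8/tier1 18 > Gen-21/tier2 16 > Gen-8/tier2 15 > Gen-13/tier1 13 > Gen-13/tier2 10 > Gen-22/tier2 2.
Fill Gen-21 tier1 block (10 at 31) → 36 left.
Gen-22/tier1 (30): +9 → 27 left.
Gen-19 tier1 at 29: fill all 8 → 19 left.
Gen-19/tier2 (22): +11 → 8 left.
Gen-8 tier1 at 18: only 8 left, fill 8.
Total = 31×10 + 30×9 + 29×8 + 22×11 + 18×8 = 1198.

1198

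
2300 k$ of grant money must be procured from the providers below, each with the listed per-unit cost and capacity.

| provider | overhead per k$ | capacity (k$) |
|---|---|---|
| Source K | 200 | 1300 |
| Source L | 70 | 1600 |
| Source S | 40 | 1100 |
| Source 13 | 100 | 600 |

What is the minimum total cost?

Cheapest first:
Source S at 40: take all 1100 k$ ; 1200 still needed.
Take 1200 from Source L at 70 to finish.
Source 13, Source K: unused.
Cost = 1100×40 + 1200×70 = 128000.

128000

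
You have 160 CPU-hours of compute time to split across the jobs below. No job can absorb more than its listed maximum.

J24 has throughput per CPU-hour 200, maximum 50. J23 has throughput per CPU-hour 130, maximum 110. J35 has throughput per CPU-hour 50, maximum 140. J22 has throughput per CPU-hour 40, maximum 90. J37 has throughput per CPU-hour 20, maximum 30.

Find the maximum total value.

24300

Rank by throughput per CPU-hour: J24 200 > J23 130 > J35 50 > J22 40 > J37 20.
J24: +50 to 50 (cap) ; 110 left.
Give J23 110 to hit its cap of 110 ; 0 left.
Total = 200×50 + 130×110 = 24300.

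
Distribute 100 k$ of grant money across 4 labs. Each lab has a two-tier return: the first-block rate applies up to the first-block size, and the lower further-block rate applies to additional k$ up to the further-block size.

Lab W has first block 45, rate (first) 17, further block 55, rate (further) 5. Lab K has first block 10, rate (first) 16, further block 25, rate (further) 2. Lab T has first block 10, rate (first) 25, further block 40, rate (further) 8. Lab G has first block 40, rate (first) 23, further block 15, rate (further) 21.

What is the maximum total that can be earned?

2080

Treat each block as its own option and order by rate: Lab T/T1 25 > Lab G/T1 23 > Lab G/T2 21 > Lab W/T1 17 > Lab K/T1 16 > Lab T/T2 8 > Lab W/T2 5 > Lab K/T2 2.
Fill Lab T T1 block (10 at 25) → 90 left.
Lab G T1 at 23: fill all 40 → 50 left.
Fill Lab G T2 block (15 at 21) → 35 left.
Lab W/T1: +35 of 45 at 17; pool empty.
Total = 25×10 + 23×40 + 21×15 + 17×35 = 2080.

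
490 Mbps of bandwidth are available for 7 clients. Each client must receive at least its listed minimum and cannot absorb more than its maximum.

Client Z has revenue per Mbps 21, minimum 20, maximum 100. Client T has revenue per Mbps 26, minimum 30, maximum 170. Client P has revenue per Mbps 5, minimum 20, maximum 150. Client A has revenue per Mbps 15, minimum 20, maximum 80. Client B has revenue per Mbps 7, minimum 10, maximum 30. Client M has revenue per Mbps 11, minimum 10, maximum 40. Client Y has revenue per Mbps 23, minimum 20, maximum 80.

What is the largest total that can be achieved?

Meeting every minimum uses 20+30+20+20+10+10+20 = 130 Mbps, leaving 360.
Order the clients by revenue per Mbps: Client T 26 > Client Y 23 > Client Z 21 > Client A 15 > Client M 11 > Client B 7 > Client P 5.
Client T takes 140 more to reach its cap of 170 → 220 left.
Client Y takes 60 more to reach its cap of 80 → 160 left.
Client Z: +80 to 100 (cap) → 80 left.
Client A: +60 to 80 (cap) → 20 left.
Client M has room for 30 more but only 20 remain, so it gets 30.
Total = 21×100 + 26×170 + 5×20 + 15×80 + 7×10 + 11×30 + 23×80 = 10060.

10060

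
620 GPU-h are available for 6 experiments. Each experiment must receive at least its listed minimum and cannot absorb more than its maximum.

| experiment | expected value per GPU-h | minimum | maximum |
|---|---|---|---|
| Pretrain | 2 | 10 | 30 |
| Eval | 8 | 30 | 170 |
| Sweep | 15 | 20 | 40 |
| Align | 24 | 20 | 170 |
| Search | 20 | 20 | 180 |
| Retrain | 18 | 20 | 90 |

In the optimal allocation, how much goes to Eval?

130

Meeting every minimum uses 10+30+20+20+20+20 = 120 GPU-h, leaving 500.
Highest expected value per GPU-h first: Align 24 > Search 20 > Retrain 18 > Sweep 15 > Eval 8 > Pretrain 2.
Align takes 150 more to reach its cap of 170 → 350 left.
Give Search 160 more to hit its cap of 180 → 190 left.
Give Retrain 70 more to hit its cap of 90 → 120 left.
Sweep takes 20 more to reach its cap of 40 → 100 left.
Eval has room for 140 more but only 100 remain, so it gets 130.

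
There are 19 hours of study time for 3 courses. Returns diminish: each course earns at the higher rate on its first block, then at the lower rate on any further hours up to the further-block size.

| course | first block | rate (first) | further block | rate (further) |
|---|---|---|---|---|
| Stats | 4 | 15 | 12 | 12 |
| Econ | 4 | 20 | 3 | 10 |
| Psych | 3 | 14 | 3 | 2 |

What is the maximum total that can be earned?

Order all 6 blocks by rate: Econ/first 20 > Stats/first 15 > Psych/first 14 > Stats/second 12 > Econ/second 10 > Psych/second 2.
Econ/first (20): +4 → 15 left.
Stats first at 15: fill all 4 → 11 left.
Psych/first (14): +3 → 8 left.
Stats second at 12: only 8 left, fill 8.
Total = 20×4 + 15×4 + 14×3 + 12×8 = 278.

278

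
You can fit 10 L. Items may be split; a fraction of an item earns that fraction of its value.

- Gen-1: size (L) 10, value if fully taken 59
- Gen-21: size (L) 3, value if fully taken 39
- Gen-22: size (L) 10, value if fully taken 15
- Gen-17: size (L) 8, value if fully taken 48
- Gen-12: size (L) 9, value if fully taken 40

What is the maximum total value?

Sort by value density: Gen-21 39/3≈13, Gen-17 48/8≈6, Gen-1 59/10≈5.9, Gen-12 40/9≈4.44, Gen-22 15/10≈1.5.
Take all of Gen-21 (3 L, value 39) → 7 L left.
Fill the last 7 L with part of Gen-17: 7/8 of it earns 42.
Total value = 81.

81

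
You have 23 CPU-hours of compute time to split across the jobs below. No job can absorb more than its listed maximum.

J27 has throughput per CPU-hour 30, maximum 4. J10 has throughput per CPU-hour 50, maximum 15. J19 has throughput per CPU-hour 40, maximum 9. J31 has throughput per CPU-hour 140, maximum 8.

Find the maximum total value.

Rank by throughput per CPU-hour: J31 140 > J10 50 > J19 40 > J27 30.
J31: +8 to 8 (cap) → 15 left.
J10: +15 to 15 (cap) → 0 left.
Total = 50×15 + 140×8 = 1870.

1870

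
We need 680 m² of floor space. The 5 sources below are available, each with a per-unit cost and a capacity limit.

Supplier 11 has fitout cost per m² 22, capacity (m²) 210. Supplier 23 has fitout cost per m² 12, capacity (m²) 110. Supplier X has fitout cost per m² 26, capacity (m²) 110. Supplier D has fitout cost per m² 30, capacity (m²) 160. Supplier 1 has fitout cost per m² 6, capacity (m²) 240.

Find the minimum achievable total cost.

10540

Use sources in increasing cost order.
Supplier 1 (6): use full 240 → 440 m² to go.
Take 110 from Supplier 23 at 12 → need 330 more.
Take 210 from Supplier 11 at 22 → need 120 more.
Supplier X (26): use full 110 → 10 m² to go.
Supplier D (30): take the remaining 10 → done.
Cost = 240×6 + 110×12 + 210×22 + 110×26 + 10×30 = 10540.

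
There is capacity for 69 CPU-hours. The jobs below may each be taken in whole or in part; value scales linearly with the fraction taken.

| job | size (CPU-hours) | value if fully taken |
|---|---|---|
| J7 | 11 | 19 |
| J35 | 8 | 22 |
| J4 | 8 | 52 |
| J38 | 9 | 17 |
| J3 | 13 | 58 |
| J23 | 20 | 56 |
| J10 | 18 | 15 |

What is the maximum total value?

224

Best value per unit of size first: J4 52/8≈6.5, J3 58/13≈4.46, J23 56/20≈2.8, J35 22/8≈2.75, J38 17/9≈1.89, J7 19/11≈1.73, J10 15/18≈0.833.
J4: take in full, 8 CPU-hours for value 52 — 61 left.
All 13 CPU-hours of J3 fit (value 58) — 48 remain.
All 20 CPU-hours of J23 fit (value 56) — 28 remain.
Take all of J35 (8 CPU-hours, value 22) — 20 CPU-hours left.
All 9 CPU-hours of J38 fit (value 17) — 11 remain.
J7: take in full, 11 CPU-hours for value 19 — 0 left.
Total value = 224.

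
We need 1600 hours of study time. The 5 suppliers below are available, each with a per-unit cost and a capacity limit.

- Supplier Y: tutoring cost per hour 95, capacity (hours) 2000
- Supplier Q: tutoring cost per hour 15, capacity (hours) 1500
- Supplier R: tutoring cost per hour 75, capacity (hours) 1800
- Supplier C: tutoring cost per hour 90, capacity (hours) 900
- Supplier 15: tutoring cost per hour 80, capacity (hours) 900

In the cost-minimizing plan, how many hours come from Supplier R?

Use suppliers in increasing cost order.
Supplier Q at 15: take all 1500 hours ; 100 still needed.
Supplier R (75): take the remaining 100 ; done.
Supplier 15, Supplier C, Supplier Y: unused.

100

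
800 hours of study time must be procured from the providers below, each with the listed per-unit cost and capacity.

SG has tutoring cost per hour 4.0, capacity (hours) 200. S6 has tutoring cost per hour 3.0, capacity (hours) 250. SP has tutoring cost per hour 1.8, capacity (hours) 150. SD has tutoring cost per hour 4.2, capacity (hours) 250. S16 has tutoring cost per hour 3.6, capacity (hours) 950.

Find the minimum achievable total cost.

Fill from the cheapest provider first.
SP (1.8): use full 150 — 650 hours to go.
S6 at 3.0: take all 250 hours — 400 still needed.
S16 (3.6): take the remaining 400 — done.
SG, SD: unused.
Cost = 150×1.8 + 250×3.0 + 400×3.6 = 2460.

2460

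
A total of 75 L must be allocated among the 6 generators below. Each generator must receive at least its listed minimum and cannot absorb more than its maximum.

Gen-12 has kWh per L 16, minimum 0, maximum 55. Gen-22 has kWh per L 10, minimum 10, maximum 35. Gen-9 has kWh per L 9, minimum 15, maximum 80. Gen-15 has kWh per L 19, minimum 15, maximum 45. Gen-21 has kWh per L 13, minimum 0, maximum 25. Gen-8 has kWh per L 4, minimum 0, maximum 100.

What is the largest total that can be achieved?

1170

Meeting every minimum uses 0+10+15+15+0+0 = 40 L, leaving 35.
Highest kWh per L first: Gen-15 19 > Gen-12 16 > Gen-21 13 > Gen-22 10 > Gen-9 9 > Gen-8 4.
Gen-15 takes 30 more to reach its cap of 45 — 5 left.
Gen-12: +5 (room for 55) → 5. Pool exhausted.
Total = 16×5 + 10×10 + 9×15 + 19×45 = 1170.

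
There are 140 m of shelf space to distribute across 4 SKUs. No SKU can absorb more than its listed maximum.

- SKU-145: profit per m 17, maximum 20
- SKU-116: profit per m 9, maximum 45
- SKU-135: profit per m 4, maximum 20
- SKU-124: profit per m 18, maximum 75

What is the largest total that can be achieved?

Rank by profit per m: SKU-124 18 > SKU-145 17 > SKU-116 9 > SKU-135 4.
SKU-124: +75 to 75 (cap) ; 65 left.
SKU-145: +20 to 20 (cap) ; 45 left.
SKU-116 takes 45 to reach its cap of 45 ; 0 left.
Total = 17×20 + 9×45 + 18×75 = 2095.

2095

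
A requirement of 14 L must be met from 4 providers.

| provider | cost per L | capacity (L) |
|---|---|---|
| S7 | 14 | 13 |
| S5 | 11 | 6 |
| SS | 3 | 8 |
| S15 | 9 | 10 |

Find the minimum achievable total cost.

78

Fill from the cheapest provider first.
SS at 3: take all 8 L → 6 still needed.
S15 (9): take the remaining 6 → done.
S5, S7: unused.
Cost = 8×3 + 6×9 = 78.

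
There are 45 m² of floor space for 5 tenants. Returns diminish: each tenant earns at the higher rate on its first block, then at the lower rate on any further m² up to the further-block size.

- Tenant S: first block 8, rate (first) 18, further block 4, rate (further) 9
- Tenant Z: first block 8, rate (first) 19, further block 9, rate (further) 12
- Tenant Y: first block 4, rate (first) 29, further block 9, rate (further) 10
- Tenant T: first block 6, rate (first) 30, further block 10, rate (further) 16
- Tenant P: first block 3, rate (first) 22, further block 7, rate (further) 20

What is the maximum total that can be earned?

Treat each block as its own option and order by rate: Tenant T/tier1 30 > Tenant Y/tier1 29 > Tenant P/tier1 22 > Tenant P/tier2 20 > Tenant Z/tier1 19 > Tenant S/tier1 18 > Tenant T/tier2 16 > Tenant Z/tier2 12 > Tenant Y/tier2 10 > Tenant S/tier2 9.
Tenant T/tier1 (30): +6 → 39 left.
Tenant Y/tier1 (29): +4 → 35 left.
Tenant P tier1 at 22: fill all 3 → 32 left.
Fill Tenant P tier2 block (7 at 20) → 25 left.
Tenant Z tier1 at 19: fill all 8 → 17 left.
Fill Tenant S tier1 block (8 at 18) → 9 left.
9 remain; put them into Tenant T tier2 at 16.
Total = 30×6 + 29×4 + 22×3 + 20×7 + 19×8 + 18×8 + 16×9 = 942.

942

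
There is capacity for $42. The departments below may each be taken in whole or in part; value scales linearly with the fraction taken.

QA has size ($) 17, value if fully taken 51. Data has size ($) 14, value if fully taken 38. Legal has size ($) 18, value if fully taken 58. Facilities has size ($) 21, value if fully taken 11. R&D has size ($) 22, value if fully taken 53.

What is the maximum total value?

128

Best value per unit of size first: Legal 58/18≈3.22, QA 51/17≈3, Data 38/14≈2.71, R&D 53/22≈2.41, Facilities 11/21≈0.524.
All 18 $ of Legal fit (value 58) — 24 remain.
QA: take in full, 17 $ for value 51 — 7 left.
Only 7 $ remain; take 7/14 of Data for value 38×7/14 = 19.
Total value = 128.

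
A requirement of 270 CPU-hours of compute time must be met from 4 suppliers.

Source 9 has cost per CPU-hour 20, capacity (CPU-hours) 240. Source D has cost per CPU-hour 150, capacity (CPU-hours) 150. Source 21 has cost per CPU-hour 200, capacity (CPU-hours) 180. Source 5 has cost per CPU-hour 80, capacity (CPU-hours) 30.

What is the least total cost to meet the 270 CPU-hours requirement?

7200

Cheapest first:
Source 9 at 20: take all 240 CPU-hours ; 30 still needed.
Source 5 at 80: take all 30 CPU-hours ; 0 still needed.
Source D, Source 21: unused.
Cost = 240×20 + 30×80 = 7200.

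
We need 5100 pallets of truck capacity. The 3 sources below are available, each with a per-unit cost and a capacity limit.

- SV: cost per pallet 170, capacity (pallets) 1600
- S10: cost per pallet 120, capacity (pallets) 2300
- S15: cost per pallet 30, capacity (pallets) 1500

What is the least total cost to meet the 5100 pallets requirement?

Fill from the cheapest source first.
S15 at 30: take all 1500 pallets → 3600 still needed.
S10 at 120: take all 2300 pallets → 1300 still needed.
SV at 170: take 1300 of its 1600 → requirement met.
Cost = 1500×30 + 2300×120 + 1300×170 = 542000.

542000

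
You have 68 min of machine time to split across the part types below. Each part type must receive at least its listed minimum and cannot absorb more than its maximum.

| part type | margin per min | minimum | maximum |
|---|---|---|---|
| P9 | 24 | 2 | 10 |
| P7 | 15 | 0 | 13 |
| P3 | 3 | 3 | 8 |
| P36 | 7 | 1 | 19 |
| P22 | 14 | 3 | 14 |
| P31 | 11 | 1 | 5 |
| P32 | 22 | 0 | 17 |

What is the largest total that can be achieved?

1111

Meeting every minimum uses 2+0+3+1+3+1+0 = 10 min, leaving 58.
Order the part types by margin per min: P9 24 > P32 22 > P7 15 > P22 14 > P31 11 > P36 7 > P3 3.
Give P9 8 more to hit its cap of 10 — 50 left.
Give P32 17 more to hit its cap of 17 — 33 left.
Give P7 13 more to hit its cap of 13 — 20 left.
Give P22 11 more to hit its cap of 14 — 9 left.
P31 takes 4 more to reach its cap of 5 — 5 left.
Only 5 left; P36 takes them to reach 6.
Total = 24×10 + 15×13 + 3×3 + 7×6 + 14×14 + 11×5 + 22×17 = 1111.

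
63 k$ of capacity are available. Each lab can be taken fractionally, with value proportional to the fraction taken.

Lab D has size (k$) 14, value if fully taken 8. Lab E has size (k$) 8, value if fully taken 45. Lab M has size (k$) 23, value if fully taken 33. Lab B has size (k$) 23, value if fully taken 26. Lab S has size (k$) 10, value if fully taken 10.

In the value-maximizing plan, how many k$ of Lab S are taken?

Sort by value density: Lab E 45/8≈5.62, Lab M 33/23≈1.43, Lab B 26/23≈1.13, Lab S 10/10≈1, Lab D 8/14≈0.571.
Lab E: take in full, 8 k$ for value 45 — 55 left.
Lab M: take in full, 23 k$ for value 33 — 32 left.
Take all of Lab B (23 k$, value 26) — 9 k$ left.
Only 9 k$ remain; take 9/10 of Lab S for value 10×9/10 = 9.

9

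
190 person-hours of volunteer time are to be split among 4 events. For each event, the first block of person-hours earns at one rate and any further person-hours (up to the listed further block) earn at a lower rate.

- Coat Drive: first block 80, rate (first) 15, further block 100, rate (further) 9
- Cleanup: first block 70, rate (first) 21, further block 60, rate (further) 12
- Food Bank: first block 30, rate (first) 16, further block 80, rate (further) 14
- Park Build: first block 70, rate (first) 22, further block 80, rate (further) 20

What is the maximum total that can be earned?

Rank every tier by rate: Park Build/tier1 22 > Cleanup/tier1 21 > Park Build/tier2 20 > Food Bank/tier1 16 > Coat Drive/tier1 15 > Food Bank/tier2 14 > Cleanup/tier2 12 > Coat Drive/tier2 9.
Fill Park Build tier1 block (70 at 22) ; 120 left.
Cleanup tier1 at 21: fill all 70 ; 50 left.
Park Build tier2 at 20: only 50 left, fill 50.
Total = 22×70 + 21×70 + 20×50 = 4010.

4010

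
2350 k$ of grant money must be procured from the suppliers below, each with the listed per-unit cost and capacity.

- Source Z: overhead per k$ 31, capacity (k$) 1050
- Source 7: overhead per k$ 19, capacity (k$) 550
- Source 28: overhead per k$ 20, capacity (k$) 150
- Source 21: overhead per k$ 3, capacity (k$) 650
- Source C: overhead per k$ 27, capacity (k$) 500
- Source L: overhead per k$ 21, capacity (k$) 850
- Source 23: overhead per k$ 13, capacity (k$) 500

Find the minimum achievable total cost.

Cheapest first:
Source 21 (3): use full 650 → 1700 k$ to go.
Source 23 at 13: take all 500 k$ → 1200 still needed.
Source 7 (19): use full 550 → 650 k$ to go.
Source 28 at 20: take all 150 k$ → 500 still needed.
Source L (21): take the remaining 500 → done.
Source C, Source Z: unused.
Cost = 650×3 + 500×13 + 550×19 + 150×20 + 500×21 = 32400.

32400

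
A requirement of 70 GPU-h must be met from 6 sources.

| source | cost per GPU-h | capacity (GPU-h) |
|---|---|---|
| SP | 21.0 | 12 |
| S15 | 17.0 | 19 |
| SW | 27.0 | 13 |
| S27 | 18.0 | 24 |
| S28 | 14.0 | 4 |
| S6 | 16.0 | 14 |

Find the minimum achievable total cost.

Use sources in increasing cost order.
S28 (14.0): use full 4 → 66 GPU-h to go.
Take 14 from S6 at 16.0 → need 52 more.
S15 at 17.0: take all 19 GPU-h → 33 still needed.
S27 at 18.0: take all 24 GPU-h → 9 still needed.
SP (21.0): take the remaining 9 → done.
SW: unused.
Cost = 4×14.0 + 14×16.0 + 19×17.0 + 24×18.0 + 9×21.0 = 1224.

1224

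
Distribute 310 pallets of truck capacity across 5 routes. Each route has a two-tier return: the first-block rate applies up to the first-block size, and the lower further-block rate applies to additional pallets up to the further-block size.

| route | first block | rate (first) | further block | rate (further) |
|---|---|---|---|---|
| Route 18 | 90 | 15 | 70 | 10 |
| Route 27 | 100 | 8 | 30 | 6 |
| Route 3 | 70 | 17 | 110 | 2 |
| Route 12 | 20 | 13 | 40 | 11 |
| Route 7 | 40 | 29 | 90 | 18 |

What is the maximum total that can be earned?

Order all 10 blocks by rate: Route 7/first 29 > Route 7/second 18 > Route 3/first 17 > Route 18/first 15 > Route 12/first 13 > Route 12/second 11 > Route 18/second 10 > Route 27/first 8 > Route 27/second 6 > Route 3/second 2.
Fill Route 7 first block (40 at 29) — 270 left.
Route 7 second at 18: fill all 90 — 180 left.
Route 3 first at 17: fill all 70 — 110 left.
Route 18 first at 15: fill all 90 — 20 left.
Route 12/first (13): +20 — 0 left.
Total = 29×40 + 18×90 + 17×70 + 15×90 + 13×20 = 5580.

5580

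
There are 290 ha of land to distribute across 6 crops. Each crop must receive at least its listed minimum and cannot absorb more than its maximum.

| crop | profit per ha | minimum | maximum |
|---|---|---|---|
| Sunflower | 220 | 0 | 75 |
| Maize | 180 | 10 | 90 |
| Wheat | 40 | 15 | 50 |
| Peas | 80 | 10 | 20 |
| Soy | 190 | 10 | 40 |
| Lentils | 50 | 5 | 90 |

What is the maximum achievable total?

45000

Meeting every minimum uses 0+10+15+10+10+5 = 50 ha, leaving 240.
Highest profit per ha first: Sunflower 220 > Soy 190 > Maize 180 > Peas 80 > Lentils 50 > Wheat 40.
Sunflower: +75 to 75 (cap) — 165 left.
Soy takes 30 more to reach its cap of 40 — 135 left.
Give Maize 80 more to hit its cap of 90 — 55 left.
Peas takes 10 more to reach its cap of 20 — 45 left.
Lentils has room for 85 more but only 45 remain, so it gets 50.
Total = 220×75 + 180×90 + 40×15 + 80×20 + 190×40 + 50×50 = 45000.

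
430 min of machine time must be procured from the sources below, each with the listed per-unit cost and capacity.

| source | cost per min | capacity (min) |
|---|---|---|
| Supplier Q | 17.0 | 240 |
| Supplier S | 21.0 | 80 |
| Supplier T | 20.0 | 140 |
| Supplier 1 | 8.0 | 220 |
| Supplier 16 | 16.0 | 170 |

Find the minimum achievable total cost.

5160

Cheapest first:
Take 220 from Supplier 1 at 8.0 — need 210 more.
Take 170 from Supplier 16 at 16.0 — need 40 more.
Supplier Q at 17.0: take 40 of its 240 — requirement met.
Supplier T, Supplier S: unused.
Cost = 220×8.0 + 170×16.0 + 40×17.0 = 5160.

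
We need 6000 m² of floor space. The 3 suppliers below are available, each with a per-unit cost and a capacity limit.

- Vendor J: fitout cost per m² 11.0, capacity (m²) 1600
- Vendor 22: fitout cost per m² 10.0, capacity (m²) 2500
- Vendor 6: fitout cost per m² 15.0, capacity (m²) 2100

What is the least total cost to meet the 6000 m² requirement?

Fill from the cheapest supplier first.
Vendor 22 (10.0): use full 2500 ; 3500 m² to go.
Vendor J (11.0): use full 1600 ; 1900 m² to go.
Take 1900 from Vendor 6 at 15.0 to finish.
Cost = 2500×10.0 + 1600×11.0 + 1900×15.0 = 71100.

71100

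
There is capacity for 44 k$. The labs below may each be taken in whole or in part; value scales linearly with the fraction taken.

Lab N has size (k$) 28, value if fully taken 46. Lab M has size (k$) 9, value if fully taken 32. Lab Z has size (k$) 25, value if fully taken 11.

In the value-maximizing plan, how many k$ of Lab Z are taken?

7

Sort by value density: Lab M 32/9≈3.56, Lab N 46/28≈1.64, Lab Z 11/25≈0.44.
Take all of Lab M (9 k$, value 32) ; 35 k$ left.
Lab N: take in full, 28 k$ for value 46 ; 7 left.
7 k$ left: a 7/25 share of Lab Z gives 11×7/25 = 3.08.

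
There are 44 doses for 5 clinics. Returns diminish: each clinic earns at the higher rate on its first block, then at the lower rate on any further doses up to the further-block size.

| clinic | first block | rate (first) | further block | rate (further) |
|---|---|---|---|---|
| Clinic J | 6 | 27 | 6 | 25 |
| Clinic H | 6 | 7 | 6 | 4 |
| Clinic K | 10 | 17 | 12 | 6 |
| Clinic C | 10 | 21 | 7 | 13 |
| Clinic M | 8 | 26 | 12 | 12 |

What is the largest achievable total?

952

Order all 10 blocks by rate: Clinic J/tier1 27 > Clinic M/tier1 26 > Clinic J/tier2 25 > Clinic C/tier1 21 > Clinic K/tier1 17 > Clinic C/tier2 13 > Clinic M/tier2 12 > Clinic H/tier1 7 > Clinic K/tier2 6 > Clinic H/tier2 4.
Fill Clinic J tier1 block (6 at 27) ; 38 left.
Clinic M/tier1 (26): +8 ; 30 left.
Clinic J tier2 at 25: fill all 6 ; 24 left.
Fill Clinic C tier1 block (10 at 21) ; 14 left.
Fill Clinic K tier1 block (10 at 17) ; 4 left.
Clinic C tier2 at 13: only 4 left, fill 4.
Total = 27×6 + 26×8 + 25×6 + 21×10 + 17×10 + 13×4 = 952.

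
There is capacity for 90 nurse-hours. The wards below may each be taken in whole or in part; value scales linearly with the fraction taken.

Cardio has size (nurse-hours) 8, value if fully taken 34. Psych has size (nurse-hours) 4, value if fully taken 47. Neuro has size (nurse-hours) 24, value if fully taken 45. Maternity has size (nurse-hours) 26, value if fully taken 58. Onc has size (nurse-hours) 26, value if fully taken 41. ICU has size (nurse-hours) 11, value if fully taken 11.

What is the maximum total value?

227

Best value per unit of size first: Psych 47/4≈11.8, Cardio 34/8≈4.25, Maternity 58/26≈2.23, Neuro 45/24≈1.88, Onc 41/26≈1.58, ICU 11/11≈1.
Psych: take in full, 4 nurse-hours for value 47 → 86 left.
All 8 nurse-hours of Cardio fit (value 34) → 78 remain.
Take all of Maternity (26 nurse-hours, value 58) → 52 nurse-hours left.
Neuro: take in full, 24 nurse-hours for value 45 → 28 left.
Take all of Onc (26 nurse-hours, value 41) → 2 nurse-hours left.
2 nurse-hours left: a 2/11 share of ICU gives 11×2/11 = 2.
Total value = 227.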